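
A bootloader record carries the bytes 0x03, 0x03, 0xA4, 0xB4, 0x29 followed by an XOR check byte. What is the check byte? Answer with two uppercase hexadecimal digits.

XOR the bytes together:
  start with 0x03
  0x03 ⊕ 0x03 = 0x00
  0x00 ⊕ 0xA4 = 0xA4
  0xA4 ⊕ 0xB4 = 0x10
  0x10 ⊕ 0x29 = 0x39

39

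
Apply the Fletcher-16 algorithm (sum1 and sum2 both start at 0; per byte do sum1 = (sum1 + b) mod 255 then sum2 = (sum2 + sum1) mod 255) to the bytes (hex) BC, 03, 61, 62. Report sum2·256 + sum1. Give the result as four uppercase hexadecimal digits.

2183

Running sums (mod 255):
  after byte 0 (BC): sum1=188, sum2=188
  after byte 1 (03): sum1=191, sum2=124
  after byte 2 (61): sum1=33, sum2=157
  after byte 3 (62): sum1=131, sum2=33
Checksum = sum2·256 + sum1 = 33·256 + 131 = 8579 = 0x2183.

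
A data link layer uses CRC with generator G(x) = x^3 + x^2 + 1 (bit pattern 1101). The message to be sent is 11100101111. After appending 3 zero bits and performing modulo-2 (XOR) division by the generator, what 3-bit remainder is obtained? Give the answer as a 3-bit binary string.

111

Append 3 zeros: 11100101111000. Divide by 1101 (XOR where the leading bit is 1):
  pos 0: 1110 XOR 1101 = 0011
  pos 2: 1101 XOR 1101 = 0000
  pos 7: 1111 XOR 1101 = 0010
  pos 9: 1000 XOR 1101 = 0101
  pos 10: 1010 XOR 1101 = 0111
Remainder (last 3 bits) = 111. This is the CRC / FCS.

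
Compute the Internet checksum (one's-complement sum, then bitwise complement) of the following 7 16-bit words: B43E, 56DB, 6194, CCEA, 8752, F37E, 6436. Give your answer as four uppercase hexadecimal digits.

One's-complement addition (fold any carry out of bit 15 back into bit 0):
  0xB43E + 0x56DB = 0x10B19 → wrap carry → 0x0B1A
  0x0B1A + 0x6194 = 0x06CAE
  0x6CAE + 0xCCEA = 0x13998 → wrap carry → 0x3999
  0x3999 + 0x8752 = 0x0C0EB
  0xC0EB + 0xF37E = 0x1B469 → wrap carry → 0xB46A
  0xB46A + 0x6436 = 0x118A0 → wrap carry → 0x18A1
One's-complement sum = 0x18A1.
Checksum = ~0x18A1 & 0xFFFF = 0xE75E.

E75E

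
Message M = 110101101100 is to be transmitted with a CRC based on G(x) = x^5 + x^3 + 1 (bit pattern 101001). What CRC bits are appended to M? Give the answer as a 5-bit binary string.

Append 5 zeros: 11010110110000000. Divide by 101001 (XOR where the leading bit is 1):
  pos 0: 110101 XOR 101001 = 011100
  pos 1: 111001 XOR 101001 = 010000
  pos 2: 100000 XOR 101001 = 001001
  pos 4: 100111 XOR 101001 = 001110
  pos 6: 111000 XOR 101001 = 010001
  pos 7: 100010 XOR 101001 = 001011
  pos 9: 101100 XOR 101001 = 000101
Remainder (last 5 bits) = 10100. This is the CRC / FCS.

10100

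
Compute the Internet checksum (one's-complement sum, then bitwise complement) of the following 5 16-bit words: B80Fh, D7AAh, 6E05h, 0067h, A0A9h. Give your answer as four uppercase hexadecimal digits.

One's-complement addition (fold any carry out of bit 15 back into bit 0):
  0xB80F + 0xD7AA = 0x18FB9 → wrap carry → 0x8FBA
  0x8FBA + 0x6E05 = 0x0FDBF
  0xFDBF + 0x0067 = 0x0FE26
  0xFE26 + 0xA0A9 = 0x19ECF → wrap carry → 0x9ED0
One's-complement sum = 0x9ED0.
Checksum = ~0x9ED0 & 0xFFFF = 0x612F.

612F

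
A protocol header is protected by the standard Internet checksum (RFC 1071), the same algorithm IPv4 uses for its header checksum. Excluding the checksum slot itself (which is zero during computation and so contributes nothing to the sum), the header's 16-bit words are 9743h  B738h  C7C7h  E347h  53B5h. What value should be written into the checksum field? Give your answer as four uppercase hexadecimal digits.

One's-complement addition (fold any carry out of bit 15 back into bit 0):
  0x9743 + 0xB738 = 0x14E7B → wrap carry → 0x4E7C
  0x4E7C + 0xC7C7 = 0x11643 → wrap carry → 0x1644
  0x1644 + 0xE347 = 0x0F98B
  0xF98B + 0x53B5 = 0x14D40 → wrap carry → 0x4D41
One's-complement sum = 0x4D41.
Checksum = ~0x4D41 & 0xFFFF = 0xB2BE.

B2BE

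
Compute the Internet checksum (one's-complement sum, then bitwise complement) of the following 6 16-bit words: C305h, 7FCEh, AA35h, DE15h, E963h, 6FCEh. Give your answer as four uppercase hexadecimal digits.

One's-complement addition (fold any carry out of bit 15 back into bit 0):
  0xC305 + 0x7FCE = 0x142D3 → wrap carry → 0x42D4
  0x42D4 + 0xAA35 = 0x0ED09
  0xED09 + 0xDE15 = 0x1CB1E → wrap carry → 0xCB1F
  0xCB1F + 0xE963 = 0x1B482 → wrap carry → 0xB483
  0xB483 + 0x6FCE = 0x12451 → wrap carry → 0x2452
One's-complement sum = 0x2452.
Checksum = ~0x2452 & 0xFFFF = 0xDBAD.

DBAD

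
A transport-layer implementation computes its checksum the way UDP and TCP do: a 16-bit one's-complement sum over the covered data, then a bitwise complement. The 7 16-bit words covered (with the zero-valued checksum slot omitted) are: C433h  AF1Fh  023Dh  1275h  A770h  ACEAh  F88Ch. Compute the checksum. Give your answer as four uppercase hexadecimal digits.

2B12

One's-complement addition (fold any carry out of bit 15 back into bit 0):
  0xC433 + 0xAF1F = 0x17352 → wrap carry → 0x7353
  0x7353 + 0x023D = 0x07590
  0x7590 + 0x1275 = 0x08805
  0x8805 + 0xA770 = 0x12F75 → wrap carry → 0x2F76
  0x2F76 + 0xACEA = 0x0DC60
  0xDC60 + 0xF88C = 0x1D4EC → wrap carry → 0xD4ED
One's-complement sum = 0xD4ED.
Checksum = ~0xD4ED & 0xFFFF = 0x2B12.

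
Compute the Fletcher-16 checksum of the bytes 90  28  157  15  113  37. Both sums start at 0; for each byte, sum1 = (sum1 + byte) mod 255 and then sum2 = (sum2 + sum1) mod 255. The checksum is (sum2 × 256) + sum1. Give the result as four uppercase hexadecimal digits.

Running sums (mod 255):
  after byte 0 (90): sum1=90, sum2=90
  after byte 1 (28): sum1=118, sum2=208
  after byte 2 (157): sum1=20, sum2=228
  after byte 3 (15): sum1=35, sum2=8
  after byte 4 (113): sum1=148, sum2=156
  after byte 5 (37): sum1=185, sum2=86
Checksum = sum2·256 + sum1 = 86·256 + 185 = 22201 = 0x56B9.

56B9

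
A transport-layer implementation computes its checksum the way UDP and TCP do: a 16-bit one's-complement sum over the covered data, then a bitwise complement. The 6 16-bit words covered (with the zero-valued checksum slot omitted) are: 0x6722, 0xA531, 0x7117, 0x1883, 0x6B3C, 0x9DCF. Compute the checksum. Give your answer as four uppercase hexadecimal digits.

One's-complement addition (fold any carry out of bit 15 back into bit 0):
  0x6722 + 0xA531 = 0x10C53 → wrap carry → 0x0C54
  0x0C54 + 0x7117 = 0x07D6B
  0x7D6B + 0x1883 = 0x095EE
  0x95EE + 0x6B3C = 0x1012A → wrap carry → 0x012B
  0x012B + 0x9DCF = 0x09EFA
One's-complement sum = 0x9EFA.
Checksum = ~0x9EFA & 0xFFFF = 0x6105.

6105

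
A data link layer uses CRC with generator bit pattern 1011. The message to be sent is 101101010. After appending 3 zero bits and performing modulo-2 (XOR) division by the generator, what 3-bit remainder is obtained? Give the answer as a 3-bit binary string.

011

Append 3 zeros: 101101010000. Divide by 1011 (XOR where the leading bit is 1):
  pos 0: 1011 XOR 1011 = 0000
  pos 5: 1010 XOR 1011 = 0001
  pos 8: 1000 XOR 1011 = 0011
Remainder (last 3 bits) = 011. This is the CRC / FCS.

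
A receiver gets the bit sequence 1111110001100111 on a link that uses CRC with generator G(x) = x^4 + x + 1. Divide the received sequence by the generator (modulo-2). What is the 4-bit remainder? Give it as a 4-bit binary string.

Modulo-2 division of 1111110001100111 by 10011:
  pos 0: 11111 XOR 10011 = 01100
  pos 1: 11001 XOR 10011 = 01010
  pos 2: 10100 XOR 10011 = 00111
  pos 4: 11100 XOR 10011 = 01111
  pos 5: 11111 XOR 10011 = 01100
  pos 6: 11001 XOR 10011 = 01010
  pos 7: 10100 XOR 10011 = 00111
  pos 9: 11101 XOR 10011 = 01110
  pos 10: 11101 XOR 10011 = 01110
  pos 11: 11101 XOR 10011 = 01110
Remainder = 1110 (nonzero — an error is detected).

1110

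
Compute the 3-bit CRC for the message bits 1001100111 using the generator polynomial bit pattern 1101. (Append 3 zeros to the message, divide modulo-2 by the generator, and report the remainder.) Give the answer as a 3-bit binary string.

Append 3 zeros: 1001100111000. Divide by 1101 (XOR where the leading bit is 1):
  pos 0: 1001 XOR 1101 = 0100
  pos 1: 1001 XOR 1101 = 0100
  pos 2: 1000 XOR 1101 = 0101
  pos 3: 1010 XOR 1101 = 0111
  pos 4: 1111 XOR 1101 = 0010
  pos 6: 1011 XOR 1101 = 0110
  pos 7: 1100 XOR 1101 = 0001
Remainder (last 3 bits) = 100. This is the CRC / FCS.

100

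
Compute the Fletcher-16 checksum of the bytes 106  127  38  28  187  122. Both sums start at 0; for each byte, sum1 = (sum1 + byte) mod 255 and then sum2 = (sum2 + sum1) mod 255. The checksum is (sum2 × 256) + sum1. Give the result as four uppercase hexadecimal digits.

Running sums (mod 255):
  after byte 0 (106): sum1=106, sum2=106
  after byte 1 (127): sum1=233, sum2=84
  after byte 2 (38): sum1=16, sum2=100
  after byte 3 (28): sum1=44, sum2=144
  after byte 4 (187): sum1=231, sum2=120
  after byte 5 (122): sum1=98, sum2=218
Checksum = sum2·256 + sum1 = 218·256 + 98 = 55906 = 0xDA62.

DA62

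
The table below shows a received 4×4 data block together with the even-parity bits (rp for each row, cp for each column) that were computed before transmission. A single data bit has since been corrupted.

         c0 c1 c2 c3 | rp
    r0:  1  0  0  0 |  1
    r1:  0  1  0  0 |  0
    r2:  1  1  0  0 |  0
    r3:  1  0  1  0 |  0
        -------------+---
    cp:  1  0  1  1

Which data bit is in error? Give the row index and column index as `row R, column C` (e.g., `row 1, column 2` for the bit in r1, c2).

Recompute each row's even parity and compare to rp:
  r0: data parity 1, sent rp 1 → ok
  r1: data parity 1, sent rp 0 → mismatch
  r2: data parity 0, sent rp 0 → ok
  r3: data parity 0, sent rp 0 → ok
Recompute each column's even parity and compare to cp:
  c0: data parity 1, sent cp 1 → ok
  c1: data parity 0, sent cp 0 → ok
  c2: data parity 1, sent cp 1 → ok
  c3: data parity 0, sent cp 1 → mismatch
Exactly one row (r1) and one column (c3) fail → the flipped bit is at their intersection.

row 1, column 3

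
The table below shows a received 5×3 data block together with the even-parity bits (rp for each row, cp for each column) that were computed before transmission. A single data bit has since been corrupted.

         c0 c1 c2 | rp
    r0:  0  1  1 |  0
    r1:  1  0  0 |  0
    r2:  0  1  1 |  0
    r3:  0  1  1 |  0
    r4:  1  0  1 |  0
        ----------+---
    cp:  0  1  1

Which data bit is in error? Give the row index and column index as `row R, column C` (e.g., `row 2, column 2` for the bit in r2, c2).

Recompute each row's even parity and compare to rp:
  r0: data parity 0, sent rp 0 → ok
  r1: data parity 1, sent rp 0 → mismatch
  r2: data parity 0, sent rp 0 → ok
  r3: data parity 0, sent rp 0 → ok
  r4: data parity 0, sent rp 0 → ok
Recompute each column's even parity and compare to cp:
  c0: data parity 0, sent cp 0 → ok
  c1: data parity 1, sent cp 1 → ok
  c2: data parity 0, sent cp 1 → mismatch
Exactly one row (r1) and one column (c2) fail → the flipped bit is at their intersection.

row 1, column 2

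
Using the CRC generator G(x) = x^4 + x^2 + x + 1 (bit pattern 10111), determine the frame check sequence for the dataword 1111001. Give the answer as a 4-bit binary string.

Append 4 zeros: 11110010000. Divide by 10111 (XOR where the leading bit is 1):
  pos 0: 11110 XOR 10111 = 01001
  pos 1: 10010 XOR 10111 = 00101
  pos 3: 10110 XOR 10111 = 00001
Remainder (last 4 bits) = 1000. This is the CRC / FCS.

1000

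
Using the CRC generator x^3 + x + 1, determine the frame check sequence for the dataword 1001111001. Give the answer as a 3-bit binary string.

110

Append 3 zeros: 1001111001000. Divide by 1011 (XOR where the leading bit is 1):
  pos 0: 1001 XOR 1011 = 0010
  pos 2: 1011 XOR 1011 = 0000
  pos 6: 1001 XOR 1011 = 0010
  pos 8: 1000 XOR 1011 = 0011
Remainder (last 3 bits) = 110. This is the CRC / FCS.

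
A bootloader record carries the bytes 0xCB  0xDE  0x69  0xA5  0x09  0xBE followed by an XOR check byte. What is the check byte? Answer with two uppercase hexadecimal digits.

XOR the bytes together:
  start with 0xCB
  0xCB ⊕ 0xDE = 0x15
  0x15 ⊕ 0x69 = 0x7C
  0x7C ⊕ 0xA5 = 0xD9
  0xD9 ⊕ 0x09 = 0xD0
  0xD0 ⊕ 0xBE = 0x6E

6E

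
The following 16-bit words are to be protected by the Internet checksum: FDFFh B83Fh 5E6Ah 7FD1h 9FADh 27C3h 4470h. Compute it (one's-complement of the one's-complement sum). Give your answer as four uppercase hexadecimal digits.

5FA3

One's-complement addition (fold any carry out of bit 15 back into bit 0):
  0xFDFF + 0xB83F = 0x1B63E → wrap carry → 0xB63F
  0xB63F + 0x5E6A = 0x114A9 → wrap carry → 0x14AA
  0x14AA + 0x7FD1 = 0x0947B
  0x947B + 0x9FAD = 0x13428 → wrap carry → 0x3429
  0x3429 + 0x27C3 = 0x05BEC
  0x5BEC + 0x4470 = 0x0A05C
One's-complement sum = 0xA05C.
Checksum = ~0xA05C & 0xFFFF = 0x5FA3.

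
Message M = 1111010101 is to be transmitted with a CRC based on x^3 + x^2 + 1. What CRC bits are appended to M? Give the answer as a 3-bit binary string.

Append 3 zeros: 1111010101000. Divide by 1101 (XOR where the leading bit is 1):
  pos 0: 1111 XOR 1101 = 0010
  pos 2: 1001 XOR 1101 = 0100
  pos 3: 1000 XOR 1101 = 0101
  pos 4: 1011 XOR 1101 = 0110
  pos 5: 1100 XOR 1101 = 0001
  pos 8: 1100 XOR 1101 = 0001
Remainder (last 3 bits) = 010. This is the CRC / FCS.

010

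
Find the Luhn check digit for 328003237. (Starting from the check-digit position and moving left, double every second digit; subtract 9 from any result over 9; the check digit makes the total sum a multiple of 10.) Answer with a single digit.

Partial digits right→left: 7 3 2 3 0 0 8 2 3
Double every second digit counting from the check-digit position (so the 1st, 3rd, 5th, ... of the partial from the right).
  doubled (with −9 where >9): 5 4 0 7 6 → sum 22
  kept as-is: 3 3 0 2 → sum 8
Total = 22 + 8 = 30.
Check digit = (10 − (30 mod 10)) mod 10 = 0.

0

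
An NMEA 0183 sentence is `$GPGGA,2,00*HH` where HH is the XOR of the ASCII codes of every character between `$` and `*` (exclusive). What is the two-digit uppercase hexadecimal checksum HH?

64

XOR the ASCII codes of the payload characters:
  'G' = 0x47 → acc = 0x47
  'P' = 0x50 → acc = 0x17
  'G' = 0x47 → acc = 0x50
  'G' = 0x47 → acc = 0x17
  'A' = 0x41 → acc = 0x56
  ',' = 0x2C → acc = 0x7A
  '2' = 0x32 → acc = 0x48
  ',' = 0x2C → acc = 0x64
  '0' = 0x30 → acc = 0x54
  '0' = 0x30 → acc = 0x64
Checksum = 0x64.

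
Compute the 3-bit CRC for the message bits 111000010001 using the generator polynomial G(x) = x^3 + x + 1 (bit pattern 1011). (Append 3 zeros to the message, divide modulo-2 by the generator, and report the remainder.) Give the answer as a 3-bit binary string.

Append 3 zeros: 111000010001000. Divide by 1011 (XOR where the leading bit is 1):
  pos 0: 1110 XOR 1011 = 0101
  pos 1: 1010 XOR 1011 = 0001
  pos 4: 1001 XOR 1011 = 0010
  pos 6: 1000 XOR 1011 = 0011
  pos 8: 1101 XOR 1011 = 0110
  pos 9: 1100 XOR 1011 = 0111
  pos 10: 1110 XOR 1011 = 0101
  pos 11: 1010 XOR 1011 = 0001
Remainder (last 3 bits) = 001. This is the CRC / FCS.

001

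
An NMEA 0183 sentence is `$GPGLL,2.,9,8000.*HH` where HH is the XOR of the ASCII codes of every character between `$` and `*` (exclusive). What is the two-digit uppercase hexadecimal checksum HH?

7F

XOR the ASCII codes of the payload characters:
  'G' = 0x47 → acc = 0x47
  'P' = 0x50 → acc = 0x17
  'G' = 0x47 → acc = 0x50
  'L' = 0x4C → acc = 0x1C
  'L' = 0x4C → acc = 0x50
  ',' = 0x2C → acc = 0x7C
  '2' = 0x32 → acc = 0x4E
  '.' = 0x2E → acc = 0x60
  ',' = 0x2C → acc = 0x4C
  '9' = 0x39 → acc = 0x75
  ',' = 0x2C → acc = 0x59
  '8' = 0x38 → acc = 0x61
  '0' = 0x30 → acc = 0x51
  '0' = 0x30 → acc = 0x61
  '0' = 0x30 → acc = 0x51
  '.' = 0x2E → acc = 0x7F
Checksum = 0x7F.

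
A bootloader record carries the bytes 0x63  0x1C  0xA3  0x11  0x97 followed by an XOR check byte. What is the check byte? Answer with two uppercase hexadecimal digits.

XOR the bytes together:
  start with 0x63
  0x63 ⊕ 0x1C = 0x7F
  0x7F ⊕ 0xA3 = 0xDC
  0xDC ⊕ 0x11 = 0xCD
  0xCD ⊕ 0x97 = 0x5A

5A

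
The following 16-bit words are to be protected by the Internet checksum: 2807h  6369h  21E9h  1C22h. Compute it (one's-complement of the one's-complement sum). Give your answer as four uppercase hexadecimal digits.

One's-complement addition (fold any carry out of bit 15 back into bit 0):
  0x2807 + 0x6369 = 0x08B70
  0x8B70 + 0x21E9 = 0x0AD59
  0xAD59 + 0x1C22 = 0x0C97B
One's-complement sum = 0xC97B.
Checksum = ~0xC97B & 0xFFFF = 0x3684.

3684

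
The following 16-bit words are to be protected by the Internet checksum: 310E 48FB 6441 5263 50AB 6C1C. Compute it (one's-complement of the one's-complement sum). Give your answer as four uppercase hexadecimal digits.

128A

One's-complement addition (fold any carry out of bit 15 back into bit 0):
  0x310E + 0x48FB = 0x07A09
  0x7A09 + 0x6441 = 0x0DE4A
  0xDE4A + 0x5263 = 0x130AD → wrap carry → 0x30AE
  0x30AE + 0x50AB = 0x08159
  0x8159 + 0x6C1C = 0x0ED75
One's-complement sum = 0xED75.
Checksum = ~0xED75 & 0xFFFF = 0x128A.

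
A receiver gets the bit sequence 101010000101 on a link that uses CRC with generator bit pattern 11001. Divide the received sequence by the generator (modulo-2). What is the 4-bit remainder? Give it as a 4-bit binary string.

Modulo-2 division of 101010000101 by 11001:
  pos 0: 10101 XOR 11001 = 01100
  pos 1: 11000 XOR 11001 = 00001
  pos 5: 10001 XOR 11001 = 01000
  pos 6: 10000 XOR 11001 = 01001
  pos 7: 10011 XOR 11001 = 01010
Remainder = 1010 (nonzero — an error is detected).

1010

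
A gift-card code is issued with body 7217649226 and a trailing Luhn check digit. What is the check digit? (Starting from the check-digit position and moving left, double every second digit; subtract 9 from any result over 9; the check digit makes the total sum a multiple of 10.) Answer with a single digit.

1

Partial digits right→left: 6 2 2 9 4 6 7 1 2 7
Double every second digit counting from the check-digit position (so the 1st, 3rd, 5th, ... of the partial from the right).
  doubled (with −9 where >9): 3 4 8 5 4 → sum 24
  kept as-is: 2 9 6 1 7 → sum 25
Total = 24 + 25 = 49.
Check digit = (10 − (49 mod 10)) mod 10 = 1.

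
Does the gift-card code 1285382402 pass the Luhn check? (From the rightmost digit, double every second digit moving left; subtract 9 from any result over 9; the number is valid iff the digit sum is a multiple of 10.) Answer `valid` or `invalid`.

valid

From the right, keep odd positions and double even positions (subtract 9 from any doubled value over 9):
  doubled (positions 2,4,...): 0 4 6 7 2 → sum 19
  kept (positions 1,3,...): 2 4 8 5 2 → sum 21
Total = 40.
40 mod 10 = 0, so the number is valid.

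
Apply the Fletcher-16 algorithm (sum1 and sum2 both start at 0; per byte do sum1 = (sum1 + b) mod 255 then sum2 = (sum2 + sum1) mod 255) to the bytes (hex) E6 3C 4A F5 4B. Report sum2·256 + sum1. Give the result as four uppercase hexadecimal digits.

Running sums (mod 255):
  after byte 0 (E6): sum1=230, sum2=230
  after byte 1 (3C): sum1=35, sum2=10
  after byte 2 (4A): sum1=109, sum2=119
  after byte 3 (F5): sum1=99, sum2=218
  after byte 4 (4B): sum1=174, sum2=137
Checksum = sum2·256 + sum1 = 137·256 + 174 = 35246 = 0x89AE.

89AE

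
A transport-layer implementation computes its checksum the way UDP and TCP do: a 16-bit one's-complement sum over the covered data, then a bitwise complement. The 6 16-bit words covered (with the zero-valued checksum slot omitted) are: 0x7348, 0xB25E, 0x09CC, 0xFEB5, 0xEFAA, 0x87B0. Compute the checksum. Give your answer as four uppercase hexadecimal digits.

One's-complement addition (fold any carry out of bit 15 back into bit 0):
  0x7348 + 0xB25E = 0x125A6 → wrap carry → 0x25A7
  0x25A7 + 0x09CC = 0x02F73
  0x2F73 + 0xFEB5 = 0x12E28 → wrap carry → 0x2E29
  0x2E29 + 0xEFAA = 0x11DD3 → wrap carry → 0x1DD4
  0x1DD4 + 0x87B0 = 0x0A584
One's-complement sum = 0xA584.
Checksum = ~0xA584 & 0xFFFF = 0x5A7B.

5A7B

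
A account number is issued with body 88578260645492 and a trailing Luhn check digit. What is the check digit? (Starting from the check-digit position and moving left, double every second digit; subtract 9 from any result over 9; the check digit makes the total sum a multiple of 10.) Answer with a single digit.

Partial digits right→left: 2 9 4 5 4 6 0 6 2 8 7 5 8 8
Double every second digit counting from the check-digit position (so the 1st, 3rd, 5th, ... of the partial from the right).
  doubled (with −9 where >9): 4 8 8 0 4 5 7 → sum 36
  kept as-is: 9 5 6 6 8 5 8 → sum 47
Total = 36 + 47 = 83.
Check digit = (10 − (83 mod 10)) mod 10 = 7.

7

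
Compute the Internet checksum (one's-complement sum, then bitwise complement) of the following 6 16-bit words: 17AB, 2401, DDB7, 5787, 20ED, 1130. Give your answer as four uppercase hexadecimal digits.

One's-complement addition (fold any carry out of bit 15 back into bit 0):
  0x17AB + 0x2401 = 0x03BAC
  0x3BAC + 0xDDB7 = 0x11963 → wrap carry → 0x1964
  0x1964 + 0x5787 = 0x070EB
  0x70EB + 0x20ED = 0x091D8
  0x91D8 + 0x1130 = 0x0A308
One's-complement sum = 0xA308.
Checksum = ~0xA308 & 0xFFFF = 0x5CF7.

5CF7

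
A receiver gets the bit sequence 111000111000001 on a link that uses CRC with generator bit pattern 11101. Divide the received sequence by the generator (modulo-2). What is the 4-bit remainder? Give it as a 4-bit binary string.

Modulo-2 division of 111000111000001 by 11101:
  pos 0: 11100 XOR 11101 = 00001
  pos 4: 10111 XOR 11101 = 01010
  pos 5: 10100 XOR 11101 = 01001
  pos 6: 10010 XOR 11101 = 01111
  pos 7: 11110 XOR 11101 = 00011
  pos 10: 11001 XOR 11101 = 00100
Remainder = 0100 (nonzero — an error is detected).

0100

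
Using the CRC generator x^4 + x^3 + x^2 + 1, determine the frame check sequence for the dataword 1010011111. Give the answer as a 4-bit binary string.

Append 4 zeros: 10100111110000. Divide by 11101 (XOR where the leading bit is 1):
  pos 0: 10100 XOR 11101 = 01001
  pos 1: 10011 XOR 11101 = 01110
  pos 2: 11101 XOR 11101 = 00000
  pos 7: 11100 XOR 11101 = 00001
Remainder (last 4 bits) = 0100. This is the CRC / FCS.

0100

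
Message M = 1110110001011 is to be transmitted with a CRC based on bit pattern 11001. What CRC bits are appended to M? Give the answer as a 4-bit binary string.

Append 4 zeros: 11101100010110000. Divide by 11001 (XOR where the leading bit is 1):
  pos 0: 11101 XOR 11001 = 00100
  pos 2: 10010 XOR 11001 = 01011
  pos 3: 10110 XOR 11001 = 01111
  pos 4: 11110 XOR 11001 = 00111
  pos 6: 11110 XOR 11001 = 00111
  pos 8: 11111 XOR 11001 = 00110
  pos 10: 11000 XOR 11001 = 00001
Remainder (last 4 bits) = 0100. This is the CRC / FCS.

0100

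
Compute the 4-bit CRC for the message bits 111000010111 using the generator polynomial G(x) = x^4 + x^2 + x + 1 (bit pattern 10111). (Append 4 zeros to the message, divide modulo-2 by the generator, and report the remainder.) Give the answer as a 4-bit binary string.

1000

Append 4 zeros: 1110000101110000. Divide by 10111 (XOR where the leading bit is 1):
  pos 0: 11100 XOR 10111 = 01011
  pos 1: 10110 XOR 10111 = 00001
  pos 5: 10101 XOR 10111 = 00010
  pos 8: 10110 XOR 10111 = 00001
Remainder (last 4 bits) = 1000. This is the CRC / FCS.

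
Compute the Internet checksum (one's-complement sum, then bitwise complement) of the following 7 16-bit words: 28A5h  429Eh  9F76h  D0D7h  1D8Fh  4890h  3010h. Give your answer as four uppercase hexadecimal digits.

8E3E

One's-complement addition (fold any carry out of bit 15 back into bit 0):
  0x28A5 + 0x429E = 0x06B43
  0x6B43 + 0x9F76 = 0x10AB9 → wrap carry → 0x0ABA
  0x0ABA + 0xD0D7 = 0x0DB91
  0xDB91 + 0x1D8F = 0x0F920
  0xF920 + 0x4890 = 0x141B0 → wrap carry → 0x41B1
  0x41B1 + 0x3010 = 0x071C1
One's-complement sum = 0x71C1.
Checksum = ~0x71C1 & 0xFFFF = 0x8E3E.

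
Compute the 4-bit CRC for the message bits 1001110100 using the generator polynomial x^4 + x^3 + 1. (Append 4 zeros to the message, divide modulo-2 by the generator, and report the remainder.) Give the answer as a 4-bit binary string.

Append 4 zeros: 10011101000000. Divide by 11001 (XOR where the leading bit is 1):
  pos 0: 10011 XOR 11001 = 01010
  pos 1: 10101 XOR 11001 = 01100
  pos 2: 11000 XOR 11001 = 00001
  pos 6: 11000 XOR 11001 = 00001
Remainder (last 4 bits) = 1000. This is the CRC / FCS.

1000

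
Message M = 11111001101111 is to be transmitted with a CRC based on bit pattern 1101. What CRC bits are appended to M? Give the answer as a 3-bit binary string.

011

Append 3 zeros: 11111001101111000. Divide by 1101 (XOR where the leading bit is 1):
  pos 0: 1111 XOR 1101 = 0010
  pos 2: 1010 XOR 1101 = 0111
  pos 3: 1110 XOR 1101 = 0011
  pos 5: 1111 XOR 1101 = 0010
  pos 7: 1001 XOR 1101 = 0100
  pos 8: 1001 XOR 1101 = 0100
  pos 9: 1001 XOR 1101 = 0100
  pos 10: 1001 XOR 1101 = 0100
  pos 11: 1000 XOR 1101 = 0101
  pos 12: 1010 XOR 1101 = 0111
  pos 13: 1110 XOR 1101 = 0011
Remainder (last 3 bits) = 011. This is the CRC / FCS.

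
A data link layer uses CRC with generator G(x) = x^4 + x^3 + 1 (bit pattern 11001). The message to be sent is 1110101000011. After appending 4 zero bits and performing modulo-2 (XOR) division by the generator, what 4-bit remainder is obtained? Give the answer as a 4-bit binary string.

Append 4 zeros: 11101010000110000. Divide by 11001 (XOR where the leading bit is 1):
  pos 0: 11101 XOR 11001 = 00100
  pos 2: 10001 XOR 11001 = 01000
  pos 3: 10000 XOR 11001 = 01001
  pos 4: 10010 XOR 11001 = 01011
  pos 5: 10110 XOR 11001 = 01111
  pos 6: 11110 XOR 11001 = 00111
  pos 8: 11111 XOR 11001 = 00110
  pos 10: 11000 XOR 11001 = 00001
Remainder (last 4 bits) = 0100. This is the CRC / FCS.

0100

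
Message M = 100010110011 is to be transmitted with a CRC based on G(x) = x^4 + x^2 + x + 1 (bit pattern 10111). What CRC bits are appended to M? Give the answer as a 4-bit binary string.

Append 4 zeros: 1000101100110000. Divide by 10111 (XOR where the leading bit is 1):
  pos 0: 10001 XOR 10111 = 00110
  pos 2: 11001 XOR 10111 = 01110
  pos 3: 11101 XOR 10111 = 01010
  pos 4: 10100 XOR 10111 = 00011
  pos 7: 11011 XOR 10111 = 01100
  pos 8: 11000 XOR 10111 = 01111
  pos 9: 11110 XOR 10111 = 01001
  pos 10: 10010 XOR 10111 = 00101
Remainder (last 4 bits) = 1010. This is the CRC / FCS.

1010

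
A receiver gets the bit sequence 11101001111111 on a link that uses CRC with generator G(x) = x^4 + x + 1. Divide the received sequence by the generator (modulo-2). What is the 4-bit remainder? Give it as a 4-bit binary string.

Modulo-2 division of 11101001111111 by 10011:
  pos 0: 11101 XOR 10011 = 01110
  pos 1: 11100 XOR 10011 = 01111
  pos 2: 11110 XOR 10011 = 01101
  pos 3: 11011 XOR 10011 = 01000
  pos 4: 10001 XOR 10011 = 00010
  pos 7: 10111 XOR 10011 = 00100
  pos 9: 10011 XOR 10011 = 00000
Remainder = 0000 (zero — the frame passes the CRC check).

0000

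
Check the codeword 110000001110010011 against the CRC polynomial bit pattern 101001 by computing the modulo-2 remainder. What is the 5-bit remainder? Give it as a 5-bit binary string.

Modulo-2 division of 110000001110010011 by 101001:
  pos 0: 110000 XOR 101001 = 011001
  pos 1: 110010 XOR 101001 = 011011
  pos 2: 110110 XOR 101001 = 011111
  pos 3: 111111 XOR 101001 = 010110
  pos 4: 101101 XOR 101001 = 000100
  pos 7: 100100 XOR 101001 = 001101
  pos 9: 110110 XOR 101001 = 011111
  pos 10: 111110 XOR 101001 = 010111
  pos 11: 101111 XOR 101001 = 000110
Remainder = 01101 (nonzero — an error is detected).

01101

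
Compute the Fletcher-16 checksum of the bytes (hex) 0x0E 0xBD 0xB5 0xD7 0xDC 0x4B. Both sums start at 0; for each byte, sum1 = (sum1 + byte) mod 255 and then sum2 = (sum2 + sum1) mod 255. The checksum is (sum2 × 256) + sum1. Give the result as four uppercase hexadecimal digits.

6C81

Running sums (mod 255):
  after byte 0 (0x0E): sum1=14, sum2=14
  after byte 1 (0xBD): sum1=203, sum2=217
  after byte 2 (0xB5): sum1=129, sum2=91
  after byte 3 (0xD7): sum1=89, sum2=180
  after byte 4 (0xDC): sum1=54, sum2=234
  after byte 5 (0x4B): sum1=129, sum2=108
Checksum = sum2·256 + sum1 = 108·256 + 129 = 27777 = 0x6C81.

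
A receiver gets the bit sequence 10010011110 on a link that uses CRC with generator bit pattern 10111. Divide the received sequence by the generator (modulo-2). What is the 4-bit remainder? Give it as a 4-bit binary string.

0000

Modulo-2 division of 10010011110 by 10111:
  pos 0: 10010 XOR 10111 = 00101
  pos 2: 10101 XOR 10111 = 00010
  pos 5: 10111 XOR 10111 = 00000
Remainder = 0000 (zero — the frame passes the CRC check).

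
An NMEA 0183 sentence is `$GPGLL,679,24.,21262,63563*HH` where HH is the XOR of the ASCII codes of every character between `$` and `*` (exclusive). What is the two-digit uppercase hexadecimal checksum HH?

40

XOR the ASCII codes of the payload characters:
  'G' = 0x47 → acc = 0x47
  'P' = 0x50 → acc = 0x17
  'G' = 0x47 → acc = 0x50
  'L' = 0x4C → acc = 0x1C
  'L' = 0x4C → acc = 0x50
  ',' = 0x2C → acc = 0x7C
  '6' = 0x36 → acc = 0x4A
  '7' = 0x37 → acc = 0x7D
  '9' = 0x39 → acc = 0x44
  ',' = 0x2C → acc = 0x68
  '2' = 0x32 → acc = 0x5A
  '4' = 0x34 → acc = 0x6E
  '.' = 0x2E → acc = 0x40
  ',' = 0x2C → acc = 0x6C
  '2' = 0x32 → acc = 0x5E
  '1' = 0x31 → acc = 0x6F
  '2' = 0x32 → acc = 0x5D
  '6' = 0x36 → acc = 0x6B
  '2' = 0x32 → acc = 0x59
  ',' = 0x2C → acc = 0x75
  '6' = 0x36 → acc = 0x43
  '3' = 0x33 → acc = 0x70
  '5' = 0x35 → acc = 0x45
  '6' = 0x36 → acc = 0x73
  '3' = 0x33 → acc = 0x40
Checksum = 0x40.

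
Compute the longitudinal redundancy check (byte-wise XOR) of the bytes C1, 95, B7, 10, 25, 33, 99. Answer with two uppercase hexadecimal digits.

XOR the bytes together:
  start with 0xC1
  0xC1 ⊕ 0x95 = 0x54
  0x54 ⊕ 0xB7 = 0xE3
  0xE3 ⊕ 0x10 = 0xF3
  0xF3 ⊕ 0x25 = 0xD6
  0xD6 ⊕ 0x33 = 0xE5
  0xE5 ⊕ 0x99 = 0x7C

7C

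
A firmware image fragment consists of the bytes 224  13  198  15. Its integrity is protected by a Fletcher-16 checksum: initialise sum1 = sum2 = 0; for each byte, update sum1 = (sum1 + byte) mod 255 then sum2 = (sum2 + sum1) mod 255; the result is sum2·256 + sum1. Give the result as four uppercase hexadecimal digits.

Running sums (mod 255):
  after byte 0 (224): sum1=224, sum2=224
  after byte 1 (13): sum1=237, sum2=206
  after byte 2 (198): sum1=180, sum2=131
  after byte 3 (15): sum1=195, sum2=71
Checksum = sum2·256 + sum1 = 71·256 + 195 = 18371 = 0x47C3.

47C3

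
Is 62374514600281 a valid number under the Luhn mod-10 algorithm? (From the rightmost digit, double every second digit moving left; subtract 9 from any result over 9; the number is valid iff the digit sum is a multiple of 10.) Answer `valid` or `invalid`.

valid

From the right, keep odd positions and double even positions (subtract 9 from any doubled value over 9):
  doubled (positions 2,4,...): 7 0 3 2 8 6 3 → sum 29
  kept (positions 1,3,...): 1 2 0 4 5 7 2 → sum 21
Total = 50.
50 mod 10 = 0, so the number is valid.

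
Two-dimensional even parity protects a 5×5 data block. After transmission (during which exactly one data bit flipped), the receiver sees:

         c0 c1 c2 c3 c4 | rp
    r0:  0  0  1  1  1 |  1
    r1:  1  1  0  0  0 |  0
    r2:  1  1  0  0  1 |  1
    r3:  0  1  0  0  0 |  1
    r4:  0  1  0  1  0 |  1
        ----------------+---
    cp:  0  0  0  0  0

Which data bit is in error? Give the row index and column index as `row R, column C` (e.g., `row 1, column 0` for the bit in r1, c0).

Recompute each row's even parity and compare to rp:
  r0: data parity 1, sent rp 1 → ok
  r1: data parity 0, sent rp 0 → ok
  r2: data parity 1, sent rp 1 → ok
  r3: data parity 1, sent rp 1 → ok
  r4: data parity 0, sent rp 1 → mismatch
Recompute each column's even parity and compare to cp:
  c0: data parity 0, sent cp 0 → ok
  c1: data parity 0, sent cp 0 → ok
  c2: data parity 1, sent cp 0 → mismatch
  c3: data parity 0, sent cp 0 → ok
  c4: data parity 0, sent cp 0 → ok
Exactly one row (r4) and one column (c2) fail → the flipped bit is at their intersection.

row 4, column 2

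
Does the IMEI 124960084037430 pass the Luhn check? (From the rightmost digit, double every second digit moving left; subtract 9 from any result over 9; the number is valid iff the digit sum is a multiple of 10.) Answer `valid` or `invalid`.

From the right, keep odd positions and double even positions (subtract 9 from any doubled value over 9):
  doubled (positions 2,4,...): 6 5 0 7 0 9 4 → sum 31
  kept (positions 1,3,...): 0 4 3 4 0 6 4 1 → sum 22
Total = 53.
53 mod 10 = 3, so the number is invalid.

invalid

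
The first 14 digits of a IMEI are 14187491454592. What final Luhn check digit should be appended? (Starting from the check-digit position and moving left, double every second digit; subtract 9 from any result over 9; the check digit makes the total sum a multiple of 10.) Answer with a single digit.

4

Partial digits right→left: 2 9 5 4 5 4 1 9 4 7 8 1 4 1
Double every second digit counting from the check-digit position (so the 1st, 3rd, 5th, ... of the partial from the right).
  doubled (with −9 where >9): 4 1 1 2 8 7 8 → sum 31
  kept as-is: 9 4 4 9 7 1 1 → sum 35
Total = 31 + 35 = 66.
Check digit = (10 − (66 mod 10)) mod 10 = 4.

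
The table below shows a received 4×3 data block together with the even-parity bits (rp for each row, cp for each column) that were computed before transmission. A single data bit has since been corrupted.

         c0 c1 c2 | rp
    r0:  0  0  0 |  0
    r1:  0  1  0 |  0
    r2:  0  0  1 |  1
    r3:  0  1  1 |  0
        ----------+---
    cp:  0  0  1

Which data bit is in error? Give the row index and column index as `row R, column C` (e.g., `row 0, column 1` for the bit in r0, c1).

Recompute each row's even parity and compare to rp:
  r0: data parity 0, sent rp 0 → ok
  r1: data parity 1, sent rp 0 → mismatch
  r2: data parity 1, sent rp 1 → ok
  r3: data parity 0, sent rp 0 → ok
Recompute each column's even parity and compare to cp:
  c0: data parity 0, sent cp 0 → ok
  c1: data parity 0, sent cp 0 → ok
  c2: data parity 0, sent cp 1 → mismatch
Exactly one row (r1) and one column (c2) fail → the flipped bit is at their intersection.

row 1, column 2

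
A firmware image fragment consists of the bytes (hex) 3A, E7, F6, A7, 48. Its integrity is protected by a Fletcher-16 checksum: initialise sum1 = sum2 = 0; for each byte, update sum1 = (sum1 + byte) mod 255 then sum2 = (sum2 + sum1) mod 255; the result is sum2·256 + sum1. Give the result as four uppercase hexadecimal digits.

3F09

Running sums (mod 255):
  after byte 0 (3A): sum1=58, sum2=58
  after byte 1 (E7): sum1=34, sum2=92
  after byte 2 (F6): sum1=25, sum2=117
  after byte 3 (A7): sum1=192, sum2=54
  after byte 4 (48): sum1=9, sum2=63
Checksum = sum2·256 + sum1 = 63·256 + 9 = 16137 = 0x3F09.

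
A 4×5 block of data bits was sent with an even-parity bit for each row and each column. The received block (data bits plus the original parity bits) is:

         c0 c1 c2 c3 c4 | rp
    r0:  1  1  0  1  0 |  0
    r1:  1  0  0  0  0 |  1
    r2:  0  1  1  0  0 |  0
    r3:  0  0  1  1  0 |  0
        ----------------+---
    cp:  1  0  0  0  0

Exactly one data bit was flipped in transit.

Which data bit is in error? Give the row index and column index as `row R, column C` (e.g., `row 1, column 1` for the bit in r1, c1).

Recompute each row's even parity and compare to rp:
  r0: data parity 1, sent rp 0 → mismatch
  r1: data parity 1, sent rp 1 → ok
  r2: data parity 0, sent rp 0 → ok
  r3: data parity 0, sent rp 0 → ok
Recompute each column's even parity and compare to cp:
  c0: data parity 0, sent cp 1 → mismatch
  c1: data parity 0, sent cp 0 → ok
  c2: data parity 0, sent cp 0 → ok
  c3: data parity 0, sent cp 0 → ok
  c4: data parity 0, sent cp 0 → ok
Exactly one row (r0) and one column (c0) fail → the flipped bit is at their intersection.

row 0, column 0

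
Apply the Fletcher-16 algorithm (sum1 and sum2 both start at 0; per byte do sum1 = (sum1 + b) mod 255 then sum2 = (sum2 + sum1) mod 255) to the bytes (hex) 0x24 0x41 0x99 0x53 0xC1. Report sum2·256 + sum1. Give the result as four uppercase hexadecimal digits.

EE14

Running sums (mod 255):
  after byte 0 (0x24): sum1=36, sum2=36
  after byte 1 (0x41): sum1=101, sum2=137
  after byte 2 (0x99): sum1=254, sum2=136
  after byte 3 (0x53): sum1=82, sum2=218
  after byte 4 (0xC1): sum1=20, sum2=238
Checksum = sum2·256 + sum1 = 238·256 + 20 = 60948 = 0xEE14.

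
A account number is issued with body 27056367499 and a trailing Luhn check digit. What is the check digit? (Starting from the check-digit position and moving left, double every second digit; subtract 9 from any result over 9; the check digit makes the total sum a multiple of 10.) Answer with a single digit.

Partial digits right→left: 9 9 4 7 6 3 6 5 0 7 2
Double every second digit counting from the check-digit position (so the 1st, 3rd, 5th, ... of the partial from the right).
  doubled (with −9 where >9): 9 8 3 3 0 4 → sum 27
  kept as-is: 9 7 3 5 7 → sum 31
Total = 27 + 31 = 58.
Check digit = (10 − (58 mod 10)) mod 10 = 2.

2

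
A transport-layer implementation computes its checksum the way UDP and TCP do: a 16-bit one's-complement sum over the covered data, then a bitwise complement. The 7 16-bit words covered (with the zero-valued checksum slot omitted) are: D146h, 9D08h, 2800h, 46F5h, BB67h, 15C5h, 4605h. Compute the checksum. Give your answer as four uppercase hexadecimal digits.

0B89

One's-complement addition (fold any carry out of bit 15 back into bit 0):
  0xD146 + 0x9D08 = 0x16E4E → wrap carry → 0x6E4F
  0x6E4F + 0x2800 = 0x0964F
  0x964F + 0x46F5 = 0x0DD44
  0xDD44 + 0xBB67 = 0x198AB → wrap carry → 0x98AC
  0x98AC + 0x15C5 = 0x0AE71
  0xAE71 + 0x4605 = 0x0F476
One's-complement sum = 0xF476.
Checksum = ~0xF476 & 0xFFFF = 0x0B89.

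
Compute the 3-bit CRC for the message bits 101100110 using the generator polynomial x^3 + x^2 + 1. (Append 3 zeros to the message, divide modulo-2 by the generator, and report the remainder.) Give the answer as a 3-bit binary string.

Append 3 zeros: 101100110000. Divide by 1101 (XOR where the leading bit is 1):
  pos 0: 1011 XOR 1101 = 0110
  pos 1: 1100 XOR 1101 = 0001
  pos 4: 1011 XOR 1101 = 0110
  pos 5: 1100 XOR 1101 = 0001
  pos 8: 1000 XOR 1101 = 0101
Remainder (last 3 bits) = 101. This is the CRC / FCS.

101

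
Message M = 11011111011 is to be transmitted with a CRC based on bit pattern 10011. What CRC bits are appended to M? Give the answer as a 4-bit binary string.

Append 4 zeros: 110111110110000. Divide by 10011 (XOR where the leading bit is 1):
  pos 0: 11011 XOR 10011 = 01000
  pos 1: 10001 XOR 10011 = 00010
  pos 4: 10110 XOR 10011 = 00101
  pos 6: 10111 XOR 10011 = 00100
  pos 8: 10000 XOR 10011 = 00011
Remainder (last 4 bits) = 1100. This is the CRC / FCS.

1100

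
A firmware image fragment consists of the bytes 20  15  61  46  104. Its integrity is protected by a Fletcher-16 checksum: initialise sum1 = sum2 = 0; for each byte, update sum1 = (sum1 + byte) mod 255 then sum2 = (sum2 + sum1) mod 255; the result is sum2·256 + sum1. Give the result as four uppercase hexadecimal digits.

Running sums (mod 255):
  after byte 0 (20): sum1=20, sum2=20
  after byte 1 (15): sum1=35, sum2=55
  after byte 2 (61): sum1=96, sum2=151
  after byte 3 (46): sum1=142, sum2=38
  after byte 4 (104): sum1=246, sum2=29
Checksum = sum2·256 + sum1 = 29·256 + 246 = 7670 = 0x1DF6.

1DF6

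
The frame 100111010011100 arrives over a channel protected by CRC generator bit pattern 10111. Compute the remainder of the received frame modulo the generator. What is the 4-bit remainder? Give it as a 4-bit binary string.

Modulo-2 division of 100111010011100 by 10111:
  pos 0: 10011 XOR 10111 = 00100
  pos 2: 10010 XOR 10111 = 00101
  pos 4: 10110 XOR 10111 = 00001
  pos 8: 10111 XOR 10111 = 00000
Remainder = 0000 (zero — the frame passes the CRC check).

0000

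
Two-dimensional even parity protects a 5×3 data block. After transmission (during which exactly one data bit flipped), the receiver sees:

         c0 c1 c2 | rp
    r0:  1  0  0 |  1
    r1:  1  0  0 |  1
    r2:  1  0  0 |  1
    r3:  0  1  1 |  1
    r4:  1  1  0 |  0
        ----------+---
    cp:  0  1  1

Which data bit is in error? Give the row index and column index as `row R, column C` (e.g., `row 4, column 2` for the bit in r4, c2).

row 3, column 1

Recompute each row's even parity and compare to rp:
  r0: data parity 1, sent rp 1 → ok
  r1: data parity 1, sent rp 1 → ok
  r2: data parity 1, sent rp 1 → ok
  r3: data parity 0, sent rp 1 → mismatch
  r4: data parity 0, sent rp 0 → ok
Recompute each column's even parity and compare to cp:
  c0: data parity 0, sent cp 0 → ok
  c1: data parity 0, sent cp 1 → mismatch
  c2: data parity 1, sent cp 1 → ok
Exactly one row (r3) and one column (c1) fail → the flipped bit is at their intersection.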